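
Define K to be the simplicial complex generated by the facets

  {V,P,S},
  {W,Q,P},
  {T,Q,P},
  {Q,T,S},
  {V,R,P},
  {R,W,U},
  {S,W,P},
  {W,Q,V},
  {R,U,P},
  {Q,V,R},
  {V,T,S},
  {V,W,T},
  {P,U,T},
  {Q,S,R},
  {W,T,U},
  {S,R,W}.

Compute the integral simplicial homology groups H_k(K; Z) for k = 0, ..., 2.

H_0 = Z,  H_1 = Z^2,  H_2 = Z.

Take the total order P < Q < R < S < T < U < V < W on the vertex set. Then K (dimension 2) consists of the simplices:

  0-simplices (8): P, Q, R, S, T, U, V, W
  1-simplices (24): PQ, PR, PS, PT, PU, PV, PW, QR, QS, QT, QV, QW, RS, RU, RV, RW, ST, SV, SW, TU, TV, TW, UW, VW
  2-simplices (16): PQT, PQW, PRU, PRV, PSV, PSW, PTU, QRS, QRV, QST, QVW, RSW, RUW, STV, TUW, TVW

so the chain groups are C_0 ≅ Z^8, C_1 ≅ Z^24, C_2 ≅ Z^16.

∂_1: C_1 → C_0 is given by ∂[p,q] = [q] − [p]. For instance
  ∂PW = W − P.
The 8×24 boundary matrix has rank 7 and Smith normal form diag(1,1,1,1,1,1,1).

Boundary ∂_2: C_2 → C_1 acts by ∂[p,q,r] = [q,r] − [p,r] + [p,q]. For instance
  ∂PQW = QW − PW + PQ,
  ∂PQT = QT − PT + PQ.
This gives a 24×16 integer matrix of rank 15; reducing to Smith normal form yields diagonal entries (1,1,1,1,1,1,1,1,1,1,1,1,1,1,1).

Reading off H_k = ker ∂_k / im ∂_{k+1}:

  H_0: rank C_0 − rank ∂_1 = 8 − 7 = 1, and the invariant factors of ∂_1 are all 1, so H_0 ≅ Z.
  H_1: rank ker ∂_1 − rank ∂_2 = (24 − 7) − 15 = 2, and the invariant factors of ∂_2 are all 1, so H_1 ≅ Z^2.
  H_2: rank ker ∂_2 − rank ∂_3 = (16 − 15) − 0 = 1, and there is no ∂_3, so H_2 ≅ Z.

As a check, the Euler characteristic is 8 − 24 + 16 = 0, which agrees with 1 − 2 + 1 = 0.
(K is a triangulation of the torus T^2.)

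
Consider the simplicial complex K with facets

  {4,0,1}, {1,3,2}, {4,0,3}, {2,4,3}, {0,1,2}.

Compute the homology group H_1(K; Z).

H_1 = Z.

Take the total order 0 < 1 < 2 < 3 < 4 on the vertex set. Then K (dimension 2) consists of the simplices:

  0-simplices (5): [0], [1], [2], [3], [4]
  1-simplices (10): [0,1], [0,2], [0,3], [0,4], [1,2], [1,3], [1,4], [2,3], [2,4], [3,4]
  2-simplices (5): [0,1,2], [0,1,4], [0,3,4], [1,2,3], [2,3,4]

so the chain groups are C_0 ≅ Z^5, C_1 ≅ Z^10, C_2 ≅ Z^5.

Boundary ∂_1: C_1 → C_0 sends each edge [p,q] (with p < q) to q − p.
The 5×10 boundary matrix has rank 4 and Smith normal form diag(1,1,1,1).

Boundary ∂_2: C_2 → C_1 maps a triangle to the signed sum of its edges. For instance
  ∂[1,2,3] = [2,3] − [1,3] + [1,2],
  ∂[0,1,2] = [1,2] − [0,2] + [0,1].
The resulting 10×5 matrix has rank 5, and its Smith normal form has invariant factors (1,1,1,1,1).

From H_k ≅ ker(∂_k) / im(∂_{k+1}) we obtain:

  H_1: rank ker ∂_1 − rank ∂_2 = (10 − 4) − 5 = 1, and the invariant factors of ∂_2 are all 1, so H_1 = Z.

(K is a triangulation of the Möbius band.)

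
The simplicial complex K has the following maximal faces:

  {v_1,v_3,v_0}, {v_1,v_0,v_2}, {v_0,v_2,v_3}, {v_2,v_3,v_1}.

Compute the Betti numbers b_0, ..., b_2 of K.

b_0 = 1, b_1 = 0, b_2 = 1.

We work with the vertex ordering v_0 < v_1 < v_2 < v_3. The simplices of K, each written with vertices in increasing order, are:

  0-simplices (4): [v_0], [v_1], [v_2], [v_3]
  1-simplices (6): [v_0,v_1], [v_0,v_2], [v_0,v_3], [v_1,v_2], [v_1,v_3], [v_2,v_3]
  2-simplices (4): [v_0,v_1,v_2], [v_0,v_1,v_3], [v_0,v_2,v_3], [v_1,v_2,v_3]

giving chain groups C_0 ≅ Z^4, C_1 ≅ Z^6, C_2 ≅ Z^4.

Boundary ∂_1: C_1 → C_0 is given by ∂[p,q] = [q] − [p].
As a 4×6 matrix over Z this has rank 3, with invariant factors (1,1,1).

Boundary ∂_2: C_2 → C_1 acts by ∂[p,q,r] = [q,r] − [p,r] + [p,q]. For instance
  ∂[v_1,v_2,v_3] = [v_2,v_3] − [v_1,v_3] + [v_1,v_2],
  ∂[v_0,v_2,v_3] = [v_2,v_3] − [v_0,v_3] + [v_0,v_2].
The 6×4 boundary matrix has rank 3 and Smith normal form diag(1,1,1).

Now H_k = ker ∂_k / im ∂_{k+1}, so:

  H_0: rank C_0 − rank ∂_1 = 4 − 3 = 1, and the invariant factors of ∂_1 are all 1, so H_0 = Z.
  H_1: rank ker ∂_1 − rank ∂_2 = (6 − 3) − 3 = 0, and the invariant factors of ∂_2 are all 1, so H_1 = 0.
  H_2: rank ker ∂_2 − rank ∂_3 = (4 − 3) − 0 = 1, and there is no ∂_3, so H_2 = Z.

Hence the Betti numbers are b_0 = 1, b_1 = 0, b_2 = 1.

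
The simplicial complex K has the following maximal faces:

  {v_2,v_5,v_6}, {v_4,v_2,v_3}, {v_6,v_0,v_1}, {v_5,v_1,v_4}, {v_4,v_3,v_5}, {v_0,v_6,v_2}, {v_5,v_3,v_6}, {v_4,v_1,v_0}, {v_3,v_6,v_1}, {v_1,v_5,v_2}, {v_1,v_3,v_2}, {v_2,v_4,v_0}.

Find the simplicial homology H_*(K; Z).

H_0 ≅ Z,  H_1 ≅ Z_2,  H_2 = 0.

We work with the vertex ordering v_0 < v_1 < v_2 < v_3 < v_4 < v_5 < v_6. The simplices of K, each written with vertices in increasing order, are:

  0-simplices (7): [v_0], [v_1], [v_2], [v_3], [v_4], [v_5], [v_6]
  1-simplices (18): (18 of them)
  2-simplices (12): (12 of them)

Hence C_0 ≅ Z^7, C_1 ≅ Z^18, C_2 ≅ Z^12.

Boundary ∂_1: C_1 → C_0 maps an edge to its endpoints' difference, ∂[p,q] = q − p. For instance
  ∂[v_1,v_4] = [v_4] − [v_1].
As a 7×18 matrix over Z this has rank 6, with invariant factors (1,1,1,1,1,1).

Boundary ∂_2: C_2 → C_1 sends each 2-simplex [p,q,r] to [q,r] − [p,r] + [p,q]. For instance
  ∂[v_2,v_5,v_6] = [v_5,v_6] − [v_2,v_6] + [v_2,v_5],
  ∂[v_0,v_1,v_6] = [v_1,v_6] − [v_0,v_6] + [v_0,v_1].
As a 18×12 matrix over Z this has rank 12, with invariant factors (1,1,1,1,1,1,1,1,1,1,1,2).

Computing H_k = (kernel of ∂_k) / (image of ∂_{k+1}):

  H_0: rank C_0 − rank ∂_1 = 7 − 6 = 1, and the invariant factors of ∂_1 are all 1, so H_0 = Z.
  H_1: rank ker ∂_1 − rank ∂_2 = (18 − 6) − 12 = 0, and ∂_2 has invariant factor 2 > 1, so H_1 = Z_2.
  H_2: rank ker ∂_2 − rank ∂_3 = (12 − 12) − 0 = 0, and there is no ∂_3, so H_2 = 0.

As a check, the Euler characteristic is 7 − 18 + 12 = 1, which agrees with 1 − 0 + 0 = 1.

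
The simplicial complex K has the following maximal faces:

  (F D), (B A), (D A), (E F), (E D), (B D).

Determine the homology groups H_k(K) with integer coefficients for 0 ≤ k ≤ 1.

H_0 = Z,  H_1 = Z^2.

Order the vertices as A < B < D < E < F. Listing each simplex with vertices in this order, K has dimension 1 with simplices:

  0-simplices (5): A, B, D, E, F
  1-simplices (6): AB, AD, BD, DE, DF, EF

so the chain groups are C_0 ≅ Z^5, C_1 ≅ Z^6.

∂_1: C_1 → C_0 is given by ∂[p,q] = [q] − [p].
The resulting 5×6 matrix has rank 4, and its Smith normal form has invariant factors (1,1,1,1).

Computing H_k = (kernel of ∂_k) / (image of ∂_{k+1}):

  H_0: rank C_0 − rank ∂_1 = 5 − 4 = 1, and the invariant factors of ∂_1 are all 1, so H_0 ≅ Z.
  H_1: rank ker ∂_1 − rank ∂_2 = (6 − 4) − 0 = 2, and there is no ∂_2, so H_1 ≅ Z^2.

As a check, the Euler characteristic is 5 − 6 = -1, which agrees with 1 − 2 = -1.
(K is a triangulation of a wedge of 2 circles.)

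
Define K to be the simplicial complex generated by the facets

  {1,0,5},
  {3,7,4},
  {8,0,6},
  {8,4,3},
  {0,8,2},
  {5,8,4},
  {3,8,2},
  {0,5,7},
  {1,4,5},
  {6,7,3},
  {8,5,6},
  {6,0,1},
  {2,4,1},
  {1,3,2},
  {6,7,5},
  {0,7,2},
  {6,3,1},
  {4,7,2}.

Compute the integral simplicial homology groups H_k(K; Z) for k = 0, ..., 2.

We work with the vertex ordering 0 < 1 < 2 < 3 < 4 < 5 < 6 < 7 < 8. The simplices of K, each written with vertices in increasing order, are:

  0-simplices (9): [0], [1], [2], [3], [4], [5], [6], [7], [8]
  1-simplices (27): (27 of them)
  2-simplices (18): [0,1,5], [0,1,6], [0,2,7], [0,2,8], [0,5,7], [0,6,8], [1,2,3], [1,2,4], [1,3,6], [1,4,5], [2,3,8], [2,4,7], [3,4,7], [3,4,8], [3,6,7], [4,5,8], [5,6,7], [5,6,8]

Hence C_0 ≅ Z^9, C_1 ≅ Z^27, C_2 ≅ Z^18.

Boundary ∂_1: C_1 → C_0 is given by ∂[p,q] = [q] − [p].
The resulting 9×27 matrix has rank 8, and its Smith normal form has invariant factors (1,1,1,1,1,1,1,1).

The boundary map ∂_2: C_2 → C_1 acts by ∂[p,q,r] = [q,r] − [p,r] + [p,q]. For instance
  ∂[2,4,7] = [4,7] − [2,7] + [2,4],
  ∂[1,2,3] = [2,3] − [1,3] + [1,2].
As a 27×18 matrix over Z this has rank 18, with invariant factors (1,1,1,1,1,1,1,1,1,1,1,1,1,1,1,1,1,2).

Reading off H_k = ker ∂_k / im ∂_{k+1}:

  H_0: rank C_0 − rank ∂_1 = 9 − 8 = 1, and the invariant factors of ∂_1 are all 1, so H_0 ≅ Z.
  H_1: rank ker ∂_1 − rank ∂_2 = (27 − 8) − 18 = 1, and ∂_2 has invariant factor 2 > 1, so H_1 ≅ Z ⊕ Z/2.
  H_2: rank ker ∂_2 − rank ∂_3 = (18 − 18) − 0 = 0, and there is no ∂_3, so H_2 ≅ 0.

H_0 ≅ Z,  H_1 ≅ Z ⊕ Z/2,  H_2 = 0.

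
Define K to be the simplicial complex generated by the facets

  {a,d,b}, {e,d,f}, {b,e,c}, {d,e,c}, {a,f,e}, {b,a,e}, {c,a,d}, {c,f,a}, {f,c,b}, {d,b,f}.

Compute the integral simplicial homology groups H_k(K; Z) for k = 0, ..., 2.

H_0 = Z,  H_1 = Z/2,  H_2 = 0.

Order the vertices as a < b < c < d < e < f. Listing each simplex with vertices in this order, K has dimension 2 with simplices:

  0-simplices (6): a, b, c, d, e, f
  1-simplices (15): ab, ac, ad, ae, af, bc, bd, be, bf, cd, ce, cf, de, df, ef
  2-simplices (10): abd, abe, acd, acf, aef, bce, bcf, bdf, cde, def

giving chain groups C_0 ≅ Z^6, C_1 ≅ Z^15, C_2 ≅ Z^10.

The boundary map ∂_1: C_1 → C_0 is given by ∂[p,q] = [q] − [p].
As a 6×15 matrix over Z this has rank 5, with invariant factors (1,1,1,1,1).

The boundary map ∂_2: C_2 → C_1 acts by ∂[p,q,r] = [q,r] − [p,r] + [p,q]. For instance
  ∂acd = cd − ad + ac,
  ∂bce = ce − be + bc.
As a 15×10 matrix over Z this has rank 10, with invariant factors (1,1,1,1,1,1,1,1,1,2).

Computing H_k = (kernel of ∂_k) / (image of ∂_{k+1}):

  H_0: rank C_0 − rank ∂_1 = 6 − 5 = 1, and the invariant factors of ∂_1 are all 1, so H_0 = Z.
  H_1: rank ker ∂_1 − rank ∂_2 = (15 − 5) − 10 = 0, and ∂_2 has invariant factor 2 > 1, so H_1 = Z/2.
  H_2: rank ker ∂_2 − rank ∂_3 = (10 − 10) − 0 = 0, and there is no ∂_3, so H_2 = 0.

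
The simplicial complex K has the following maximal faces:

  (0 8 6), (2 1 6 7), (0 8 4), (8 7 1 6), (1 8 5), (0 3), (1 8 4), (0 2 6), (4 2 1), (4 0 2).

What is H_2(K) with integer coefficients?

Order the vertices as 0 < 1 < 2 < 3 < 4 < 5 < 6 < 7 < 8. Listing each simplex with vertices in this order, K has dimension 3 with simplices:

  0-simplices (9): [0], [1], [2], [3], [4], [5], [6], [7], [8]
  1-simplices (19): [0,2], [0,3], [0,4], [0,6], [0,8], [1,2], [1,4], [1,5], [1,6], [1,7], [1,8], [2,4], [2,6], [2,7], [4,8], [5,8], [6,7], [6,8], [7,8]
  2-simplices (14): [0,2,4], [0,2,6], [0,4,8], [0,6,8], [1,2,4], [1,2,6], [1,2,7], [1,4,8], [1,5,8], [1,6,7], [1,6,8], [1,7,8], [2,6,7], [6,7,8]
  3-simplices (2): [1,2,6,7], [1,6,7,8]

so the chain groups are C_0 ≅ Z^9, C_1 ≅ Z^19, C_2 ≅ Z^14, C_3 ≅ Z^2.

Boundary ∂_1: C_1 → C_0 sends each edge [p,q] (with p < q) to q − p. For instance
  ∂[0,3] = [3] − [0].
The 9×19 boundary matrix has rank 8 and Smith normal form diag(1,1,1,1,1,1,1,1).

The boundary map ∂_2: C_2 → C_1 maps a triangle to the signed sum of its edges. For instance
  ∂[0,6,8] = [6,8] − [0,8] + [0,6],
  ∂[0,2,6] = [2,6] − [0,6] + [0,2].
This gives a 19×14 integer matrix of rank 11; reducing to Smith normal form yields diagonal entries (1,1,1,1,1,1,1,1,1,1,1).

Boundary ∂_3: C_3 → C_2 sends each 3-simplex σ to the alternating sum Σ_i (−1)^i (σ with its i-th vertex removed). For instance
  ∂[1,2,6,7] = [2,6,7] − [1,6,7] + [1,2,7] − [1,2,6],
  ∂[1,6,7,8] = [6,7,8] − [1,7,8] + [1,6,8] − [1,6,7].
As a 14×2 matrix over Z this has rank 2, with invariant factors (1,1).

Computing H_k = (kernel of ∂_k) / (image of ∂_{k+1}):

  H_2: rank ker ∂_2 − rank ∂_3 = (14 − 11) − 2 = 1, and the invariant factors of ∂_3 are all 1, so H_2 ≅ Z.

H_2 = Z.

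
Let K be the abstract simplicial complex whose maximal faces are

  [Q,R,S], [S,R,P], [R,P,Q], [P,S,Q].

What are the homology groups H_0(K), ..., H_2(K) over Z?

H_0 = Z,  H_1 = 0,  H_2 = Z.

We work with the vertex ordering P < Q < R < S. The simplices of K, each written with vertices in increasing order, are:

  0-simplices (4): P, Q, R, S
  1-simplices (6): PQ, PR, PS, QR, QS, RS
  2-simplices (4): PQR, PQS, PRS, QRS

giving chain groups C_0 ≅ Z^4, C_1 ≅ Z^6, C_2 ≅ Z^4.

Boundary ∂_1: C_1 → C_0 maps an edge to its endpoints' difference, ∂[p,q] = q − p.
The resulting 4×6 matrix has rank 3, and its Smith normal form has invariant factors (1,1,1).

The boundary map ∂_2: C_2 → C_1 acts by ∂[p,q,r] = [q,r] − [p,r] + [p,q]. For instance
  ∂PRS = RS − PS + PR,
  ∂PQS = QS − PS + PQ.
The resulting 6×4 matrix has rank 3, and its Smith normal form has invariant factors (1,1,1).

Reading off H_k = ker ∂_k / im ∂_{k+1}:

  H_0: rank C_0 − rank ∂_1 = 4 − 3 = 1, and the invariant factors of ∂_1 are all 1, so H_0 = Z.
  H_1: rank ker ∂_1 − rank ∂_2 = (6 − 3) − 3 = 0, and the invariant factors of ∂_2 are all 1, so H_1 = 0.
  H_2: rank ker ∂_2 − rank ∂_3 = (4 − 3) − 0 = 1, and there is no ∂_3, so H_2 = Z.

As a check, the Euler characteristic is 4 − 6 + 4 = 2, which agrees with 1 − 0 + 1 = 2.
(K is a triangulation of the 2-sphere S^2.)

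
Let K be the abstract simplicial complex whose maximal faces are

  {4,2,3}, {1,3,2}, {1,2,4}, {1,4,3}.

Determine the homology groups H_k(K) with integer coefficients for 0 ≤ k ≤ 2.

H_0 ≅ Z,  H_1 = 0,  H_2 ≅ Z.

Fix the vertex order 1 < 2 < 3 < 4 and write every simplex with vertices in increasing order. Then dim K = 2 and the simplices of K are:

  0-simplices (4): [1], [2], [3], [4]
  1-simplices (6): [1,2], [1,3], [1,4], [2,3], [2,4], [3,4]
  2-simplices (4): [1,2,3], [1,2,4], [1,3,4], [2,3,4]

giving chain groups C_0 ≅ Z^4, C_1 ≅ Z^6, C_2 ≅ Z^4.

The boundary map ∂_1: C_1 → C_0 maps an edge to its endpoints' difference, ∂[p,q] = q − p. For instance
  ∂[2,4] = [4] − [2].
As a 4×6 matrix over Z this has rank 3, with invariant factors (1,1,1).

The boundary map ∂_2: C_2 → C_1 sends each 2-simplex [p,q,r] to [q,r] − [p,r] + [p,q]. For instance
  ∂[1,2,4] = [2,4] − [1,4] + [1,2],
  ∂[1,2,3] = [2,3] − [1,3] + [1,2].
The resulting 6×4 matrix has rank 3, and its Smith normal form has invariant factors (1,1,1).

Now H_k = ker ∂_k / im ∂_{k+1}, so:

  H_0: rank C_0 − rank ∂_1 = 4 − 3 = 1, and the invariant factors of ∂_1 are all 1, so H_0 ≅ Z.
  H_1: rank ker ∂_1 − rank ∂_2 = (6 − 3) − 3 = 0, and the invariant factors of ∂_2 are all 1, so H_1 ≅ 0.
  H_2: rank ker ∂_2 − rank ∂_3 = (4 − 3) − 0 = 1, and there is no ∂_3, so H_2 ≅ Z.

(K is a triangulation of the 2-sphere S^2.)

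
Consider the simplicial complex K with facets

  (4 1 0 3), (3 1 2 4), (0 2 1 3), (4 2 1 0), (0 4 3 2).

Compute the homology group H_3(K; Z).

H_3 = Z.

Take the total order 0 < 1 < 2 < 3 < 4 on the vertex set. Then K (dimension 3) consists of the simplices:

  0-simplices (5): [0], [1], [2], [3], [4]
  1-simplices (10): [0,1], [0,2], [0,3], [0,4], [1,2], [1,3], [1,4], [2,3], [2,4], [3,4]
  2-simplices (10): [0,1,2], [0,1,3], [0,1,4], [0,2,3], [0,2,4], [0,3,4], [1,2,3], [1,2,4], [1,3,4], [2,3,4]
  3-simplices (5): [0,1,2,3], [0,1,2,4], [0,1,3,4], [0,2,3,4], [1,2,3,4]

so the chain groups are C_0 ≅ Z^5, C_1 ≅ Z^10, C_2 ≅ Z^10, C_3 ≅ Z^5.

Boundary ∂_1: C_1 → C_0 maps an edge to its endpoints' difference, ∂[p,q] = q − p. For instance
  ∂[3,4] = [4] − [3].
The 5×10 boundary matrix has rank 4 and Smith normal form diag(1,1,1,1).

Boundary ∂_2: C_2 → C_1 acts by ∂[p,q,r] = [q,r] − [p,r] + [p,q]. For instance
  ∂[1,2,4] = [2,4] − [1,4] + [1,2],
  ∂[0,3,4] = [3,4] − [0,4] + [0,3].
As a 10×10 matrix over Z this has rank 6, with invariant factors (1,1,1,1,1,1).

∂_3: C_3 → C_2 sends each 3-simplex σ to the alternating sum Σ_i (−1)^i (σ with its i-th vertex removed). For instance
  ∂[1,2,3,4] = [2,3,4] − [1,3,4] + [1,2,4] − [1,2,3],
  ∂[0,2,3,4] = [2,3,4] − [0,3,4] + [0,2,4] − [0,2,3].
As a 10×5 matrix over Z this has rank 4, with invariant factors (1,1,1,1).

From H_k ≅ ker(∂_k) / im(∂_{k+1}) we obtain:

  H_3: rank ker ∂_3 − rank ∂_4 = (5 − 4) − 0 = 1, and there is no ∂_4, so H_3 = Z.

(K is a triangulation of the 3-sphere S^3.)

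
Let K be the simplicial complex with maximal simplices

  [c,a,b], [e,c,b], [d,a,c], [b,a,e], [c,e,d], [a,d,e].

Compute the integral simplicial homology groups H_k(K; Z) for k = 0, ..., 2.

Order the vertices as a < b < c < d < e. Listing each simplex with vertices in this order, K has dimension 2 with simplices:

  0-simplices (5): a, b, c, d, e
  1-simplices (9): ab, ac, ad, ae, bc, be, cd, ce, de
  2-simplices (6): abc, abe, acd, ade, bce, cde

so the chain groups are C_0 ≅ Z^5, C_1 ≅ Z^9, C_2 ≅ Z^6.

∂_1: C_1 → C_0 sends each edge [p,q] (with p < q) to q − p. For instance
  ∂ae = e − a.
The resulting 5×9 matrix has rank 4, and its Smith normal form has invariant factors (1,1,1,1).

Boundary ∂_2: C_2 → C_1 acts by ∂[p,q,r] = [q,r] − [p,r] + [p,q]. For instance
  ∂cde = de − ce + cd,
  ∂abe = be − ae + ab.
As a 9×6 matrix over Z this has rank 5, with invariant factors (1,1,1,1,1).

Now H_k = ker ∂_k / im ∂_{k+1}, so:

  H_0: rank C_0 − rank ∂_1 = 5 − 4 = 1, and the invariant factors of ∂_1 are all 1, so H_0 = Z.
  H_1: rank ker ∂_1 − rank ∂_2 = (9 − 4) − 5 = 0, and the invariant factors of ∂_2 are all 1, so H_1 = 0.
  H_2: rank ker ∂_2 − rank ∂_3 = (6 − 5) − 0 = 1, and there is no ∂_3, so H_2 = Z.

H_0 ≅ Z,  H_1 = 0,  H_2 ≅ Z.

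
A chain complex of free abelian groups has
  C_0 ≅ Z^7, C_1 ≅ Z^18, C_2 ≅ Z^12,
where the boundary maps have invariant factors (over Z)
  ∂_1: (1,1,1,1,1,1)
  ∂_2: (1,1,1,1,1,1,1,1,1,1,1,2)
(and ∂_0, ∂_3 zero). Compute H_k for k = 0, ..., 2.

H_0: b_0 = 7 − 0 − 6 = 1; torsion from ∂_1 factors > 1: none. So H_0 = Z.
H_1: b_1 = 18 − 6 − 12 = 0; torsion from ∂_2 factors > 1: [2]. So H_1 = Z_2.
H_2: b_2 = 12 − 12 − 0 = 0; torsion from ∂_3 factors > 1: none. So H_2 = 0.

H_0 = Z,  H_1 = Z_2,  H_2 = 0.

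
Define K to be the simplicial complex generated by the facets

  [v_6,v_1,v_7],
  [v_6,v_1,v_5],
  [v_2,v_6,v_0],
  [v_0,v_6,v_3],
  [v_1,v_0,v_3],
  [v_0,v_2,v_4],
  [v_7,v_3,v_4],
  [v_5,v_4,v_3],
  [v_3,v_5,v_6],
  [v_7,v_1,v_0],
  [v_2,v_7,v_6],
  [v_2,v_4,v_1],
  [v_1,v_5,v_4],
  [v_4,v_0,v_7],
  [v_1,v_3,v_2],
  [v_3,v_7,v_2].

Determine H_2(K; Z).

Fix the vertex order v_0 < v_1 < v_2 < v_3 < v_4 < v_5 < v_6 < v_7 and write every simplex with vertices in increasing order. Then dim K = 2 and the simplices of K are:

  0-simplices (8): [v_0], [v_1], [v_2], [v_3], [v_4], [v_5], [v_6], [v_7]
  1-simplices (24): (24 of them)
  2-simplices (16): (16 of them)

giving chain groups C_0 ≅ Z^8, C_1 ≅ Z^24, C_2 ≅ Z^16.

Boundary ∂_1: C_1 → C_0 maps an edge to its endpoints' difference, ∂[p,q] = q − p. For instance
  ∂[v_0,v_3] = [v_3] − [v_0].
This gives a 8×24 integer matrix of rank 7; reducing to Smith normal form yields diagonal entries (1,1,1,1,1,1,1).

The boundary map ∂_2: C_2 → C_1 acts by ∂[p,q,r] = [q,r] − [p,r] + [p,q]. For instance
  ∂[v_1,v_2,v_4] = [v_2,v_4] − [v_1,v_4] + [v_1,v_2],
  ∂[v_0,v_1,v_3] = [v_1,v_3] − [v_0,v_3] + [v_0,v_1].
This gives a 24×16 integer matrix of rank 15; reducing to Smith normal form yields diagonal entries (1,1,1,1,1,1,1,1,1,1,1,1,1,1,1).

Computing H_k = (kernel of ∂_k) / (image of ∂_{k+1}):

  H_2: rank ker ∂_2 − rank ∂_3 = (16 − 15) − 0 = 1, and there is no ∂_3, so H_2 ≅ Z.

H_2 = Z.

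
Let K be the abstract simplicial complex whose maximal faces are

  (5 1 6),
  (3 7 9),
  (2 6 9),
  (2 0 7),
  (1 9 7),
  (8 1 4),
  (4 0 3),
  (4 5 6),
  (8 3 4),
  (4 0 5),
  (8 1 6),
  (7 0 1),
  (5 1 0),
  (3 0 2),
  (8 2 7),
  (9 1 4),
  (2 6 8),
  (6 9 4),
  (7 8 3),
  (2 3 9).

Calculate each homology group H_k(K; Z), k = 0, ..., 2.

We work with the vertex ordering 0 < 1 < 2 < 3 < 4 < 5 < 6 < 7 < 8 < 9. The simplices of K, each written with vertices in increasing order, are:

  0-simplices (10): [0], [1], [2], [3], [4], [5], [6], [7], [8], [9]
  1-simplices (30): (30 of them)
  2-simplices (20): (20 of them)

giving chain groups C_0 ≅ Z^10, C_1 ≅ Z^30, C_2 ≅ Z^20.

The boundary map ∂_1: C_1 → C_0 sends each edge [p,q] (with p < q) to q − p.
The 10×30 boundary matrix has rank 9 and Smith normal form diag(1,1,1,1,1,1,1,1,1).

The boundary map ∂_2: C_2 → C_1 sends each 2-simplex [p,q,r] to [q,r] − [p,r] + [p,q]. For instance
  ∂[0,4,5] = [4,5] − [0,5] + [0,4],
  ∂[0,3,4] = [3,4] − [0,4] + [0,3].
This gives a 30×20 integer matrix of rank 20; reducing to Smith normal form yields diagonal entries (1,1,1,1,1,1,1,1,1,1,1,1,1,1,1,1,1,1,1,2).

Now H_k = ker ∂_k / im ∂_{k+1}, so:

  H_0: rank C_0 − rank ∂_1 = 10 − 9 = 1, and the invariant factors of ∂_1 are all 1, so H_0 ≅ Z.
  H_1: rank ker ∂_1 − rank ∂_2 = (30 − 9) − 20 = 1, and ∂_2 has invariant factor 2 > 1, so H_1 ≅ Z ⊕ Z/2.
  H_2: rank ker ∂_2 − rank ∂_3 = (20 − 20) − 0 = 0, and there is no ∂_3, so H_2 ≅ 0.

As a check, the Euler characteristic is 10 − 30 + 20 = 0, which agrees with 1 − 1 + 0 = 0.

H_0 ≅ Z,  H_1 ≅ Z ⊕ Z/2,  H_2 = 0.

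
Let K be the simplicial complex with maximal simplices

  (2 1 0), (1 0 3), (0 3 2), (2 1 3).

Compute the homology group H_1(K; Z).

We work with the vertex ordering 0 < 1 < 2 < 3. The simplices of K, each written with vertices in increasing order, are:

  0-simplices (4): [0], [1], [2], [3]
  1-simplices (6): [0,1], [0,2], [0,3], [1,2], [1,3], [2,3]
  2-simplices (4): [0,1,2], [0,1,3], [0,2,3], [1,2,3]

so the chain groups are C_0 ≅ Z^4, C_1 ≅ Z^6, C_2 ≅ Z^4.

∂_1: C_1 → C_0 maps an edge to its endpoints' difference, ∂[p,q] = q − p. For instance
  ∂[1,3] = [3] − [1].
The resulting 4×6 matrix has rank 3, and its Smith normal form has invariant factors (1,1,1).

Boundary ∂_2: C_2 → C_1 sends each 2-simplex [p,q,r] to [q,r] − [p,r] + [p,q]. For instance
  ∂[0,2,3] = [2,3] − [0,3] + [0,2],
  ∂[0,1,2] = [1,2] − [0,2] + [0,1].
The 6×4 boundary matrix has rank 3 and Smith normal form diag(1,1,1).

Computing H_k = (kernel of ∂_k) / (image of ∂_{k+1}):

  H_1: rank ker ∂_1 − rank ∂_2 = (6 − 3) − 3 = 0, and the invariant factors of ∂_2 are all 1, so H_1 = 0.

H_1 = 0.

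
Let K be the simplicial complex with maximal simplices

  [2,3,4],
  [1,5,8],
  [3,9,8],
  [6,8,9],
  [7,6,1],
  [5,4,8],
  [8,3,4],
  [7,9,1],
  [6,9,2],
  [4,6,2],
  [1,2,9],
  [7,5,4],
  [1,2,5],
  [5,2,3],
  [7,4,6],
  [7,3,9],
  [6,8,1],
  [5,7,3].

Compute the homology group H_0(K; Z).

Order the vertices as 1 < 2 < 3 < 4 < 5 < 6 < 7 < 8 < 9. Listing each simplex with vertices in this order, K has dimension 2 with simplices:

  0-simplices (9): [1], [2], [3], [4], [5], [6], [7], [8], [9]
  1-simplices (27): (27 of them)
  2-simplices (18): [1,2,5], [1,2,9], [1,5,8], [1,6,7], [1,6,8], [1,7,9], [2,3,4], [2,3,5], [2,4,6], [2,6,9], [3,4,8], [3,5,7], [3,7,9], [3,8,9], [4,5,7], [4,5,8], [4,6,7], [6,8,9]

Hence C_0 ≅ Z^9, C_1 ≅ Z^27, C_2 ≅ Z^18.

The boundary map ∂_1: C_1 → C_0 is given by ∂[p,q] = [q] − [p]. For instance
  ∂[6,9] = [9] − [6].
The resulting 9×27 matrix has rank 8, and its Smith normal form has invariant factors (1,1,1,1,1,1,1,1).

The boundary map ∂_2: C_2 → C_1 maps a triangle to the signed sum of its edges. For instance
  ∂[2,6,9] = [6,9] − [2,9] + [2,6],
  ∂[4,5,8] = [5,8] − [4,8] + [4,5].
As a 27×18 matrix over Z this has rank 18, with invariant factors (1,1,1,1,1,1,1,1,1,1,1,1,1,1,1,1,1,2).

Now H_k = ker ∂_k / im ∂_{k+1}, so:

  H_0: rank C_0 − rank ∂_1 = 9 − 8 = 1, and the invariant factors of ∂_1 are all 1, so H_0 = Z.

H_0 = Z.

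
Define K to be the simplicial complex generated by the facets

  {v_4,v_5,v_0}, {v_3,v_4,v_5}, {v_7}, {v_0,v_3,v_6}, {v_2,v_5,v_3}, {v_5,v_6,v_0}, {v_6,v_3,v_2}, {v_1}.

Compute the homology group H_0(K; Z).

Fix the vertex order v_0 < v_1 < v_2 < v_3 < v_4 < v_5 < v_6 < v_7 and write every simplex with vertices in increasing order. Then dim K = 2 and the simplices of K are:

  0-simplices (8): [v_0], [v_1], [v_2], [v_3], [v_4], [v_5], [v_6], [v_7]
  1-simplices (12): [v_0,v_3], [v_0,v_4], [v_0,v_5], [v_0,v_6], [v_2,v_3], [v_2,v_5], [v_2,v_6], [v_3,v_4], [v_3,v_5], [v_3,v_6], [v_4,v_5], [v_5,v_6]
  2-simplices (6): [v_0,v_3,v_6], [v_0,v_4,v_5], [v_0,v_5,v_6], [v_2,v_3,v_5], [v_2,v_3,v_6], [v_3,v_4,v_5]

Hence C_0 ≅ Z^8, C_1 ≅ Z^12, C_2 ≅ Z^6.

The boundary map ∂_1: C_1 → C_0 maps an edge to its endpoints' difference, ∂[p,q] = q − p.
The 8×12 boundary matrix has rank 5 and Smith normal form diag(1,1,1,1,1).

∂_2: C_2 → C_1 acts by ∂[p,q,r] = [q,r] − [p,r] + [p,q]. For instance
  ∂[v_2,v_3,v_6] = [v_3,v_6] − [v_2,v_6] + [v_2,v_3],
  ∂[v_0,v_5,v_6] = [v_5,v_6] − [v_0,v_6] + [v_0,v_5].
The resulting 12×6 matrix has rank 6, and its Smith normal form has invariant factors (1,1,1,1,1,1).

From H_k ≅ ker(∂_k) / im(∂_{k+1}) we obtain:

  H_0: rank C_0 − rank ∂_1 = 8 − 5 = 3, and the invariant factors of ∂_1 are all 1, so H_0 ≅ Z^3.

H_0 = Z^3.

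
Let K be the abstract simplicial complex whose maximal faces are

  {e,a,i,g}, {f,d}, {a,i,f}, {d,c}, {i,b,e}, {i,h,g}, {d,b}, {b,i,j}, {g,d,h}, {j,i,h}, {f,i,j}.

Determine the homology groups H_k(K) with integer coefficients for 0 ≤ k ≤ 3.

Take the total order a < b < c < d < e < f < g < h < i < j on the vertex set. Then K (dimension 3) consists of the simplices:

  0-simplices (10): a, b, c, d, e, f, g, h, i, j
  1-simplices (21): ae, af, ag, ai, bd, be, bi, bj, cd, df, dg, dh, eg, ei, fi, fj, gh, gi, hi, hj, ij
  2-simplices (11): aeg, aei, afi, agi, bei, bij, dgh, egi, fij, ghi, hij
  3-simplices (1): aegi

giving chain groups C_0 ≅ Z^10, C_1 ≅ Z^21, C_2 ≅ Z^11, C_3 ≅ Z^1.

∂_1: C_1 → C_0 sends each edge [p,q] (with p < q) to q − p. For instance
  ∂dg = g − d.
The resulting 10×21 matrix has rank 9, and its Smith normal form has invariant factors (1,1,1,1,1,1,1,1,1).

The boundary map ∂_2: C_2 → C_1 maps a triangle to the signed sum of its edges. For instance
  ∂aei = ei − ai + ae,
  ∂bei = ei − bi + be.
The resulting 21×11 matrix has rank 10, and its Smith normal form has invariant factors (1,1,1,1,1,1,1,1,1,1).

The boundary map ∂_3: C_3 → C_2 sends each 3-simplex σ to the alternating sum Σ_i (−1)^i (σ with its i-th vertex removed). For instance
  ∂aegi = egi − agi + aei − aeg.
This gives a 11×1 integer matrix of rank 1; reducing to Smith normal form yields diagonal entries (1).

From H_k ≅ ker(∂_k) / im(∂_{k+1}) we obtain:

  H_0: rank C_0 − rank ∂_1 = 10 − 9 = 1, and the invariant factors of ∂_1 are all 1, so H_0 = Z.
  H_1: rank ker ∂_1 − rank ∂_2 = (21 − 9) − 10 = 2, and the invariant factors of ∂_2 are all 1, so H_1 = Z^2.
  H_2: rank ker ∂_2 − rank ∂_3 = (11 − 10) − 1 = 0, and the invariant factors of ∂_3 are all 1, so H_2 = 0.
  H_3: rank ker ∂_3 − rank ∂_4 = (1 − 1) − 0 = 0, and there is no ∂_4, so H_3 = 0.

H_0 = Z,  H_1 = Z^2,  H_2 = 0,  H_3 = 0.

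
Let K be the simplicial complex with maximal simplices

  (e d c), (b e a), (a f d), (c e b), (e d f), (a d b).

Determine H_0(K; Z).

H_0 = Z.

K has 6 vertices, 12 edges, 6 triangles.
rank ∂_0 = 0, rank ∂_1 = 5 ⇒ b_0 = 6 − 0 − 5 = 1; all invariant factors of ∂_1 are 1 so no torsion. So H_0 ≅ Z.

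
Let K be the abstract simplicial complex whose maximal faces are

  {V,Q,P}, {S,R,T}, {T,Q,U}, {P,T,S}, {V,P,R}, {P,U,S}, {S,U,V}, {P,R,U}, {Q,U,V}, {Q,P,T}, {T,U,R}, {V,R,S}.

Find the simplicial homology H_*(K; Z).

H_0 ≅ Z,  H_1 ≅ Z_2,  H_2 = 0.

We work with the vertex ordering P < Q < R < S < T < U < V. The simplices of K, each written with vertices in increasing order, are:

  0-simplices (7): P, Q, R, S, T, U, V
  1-simplices (18): PQ, PR, PS, PT, PU, PV, QT, QU, QV, RS, RT, RU, RV, ST, SU, SV, TU, UV
  2-simplices (12): PQT, PQV, PRU, PRV, PST, PSU, QTU, QUV, RST, RSV, RTU, SUV

Hence C_0 ≅ Z^7, C_1 ≅ Z^18, C_2 ≅ Z^12.

Boundary ∂_1: C_1 → C_0 is given by ∂[p,q] = [q] − [p]. For instance
  ∂SV = V − S.
As a 7×18 matrix over Z this has rank 6, with invariant factors (1,1,1,1,1,1).

The boundary map ∂_2: C_2 → C_1 sends each 2-simplex [p,q,r] to [q,r] − [p,r] + [p,q]. For instance
  ∂PSU = SU − PU + PS,
  ∂PST = ST − PT + PS.
As a 18×12 matrix over Z this has rank 12, with invariant factors (1,1,1,1,1,1,1,1,1,1,1,2).

Computing H_k = (kernel of ∂_k) / (image of ∂_{k+1}):

  H_0: rank C_0 − rank ∂_1 = 7 − 6 = 1, and the invariant factors of ∂_1 are all 1, so H_0 ≅ Z.
  H_1: rank ker ∂_1 − rank ∂_2 = (18 − 6) − 12 = 0, and ∂_2 has invariant factor 2 > 1, so H_1 ≅ Z_2.
  H_2: rank ker ∂_2 − rank ∂_3 = (12 − 12) − 0 = 0, and there is no ∂_3, so H_2 ≅ 0.

As a check, the Euler characteristic is 7 − 18 + 12 = 1, which agrees with 1 − 0 + 0 = 1.
(K is a triangulation of the real projective plane RP^2.)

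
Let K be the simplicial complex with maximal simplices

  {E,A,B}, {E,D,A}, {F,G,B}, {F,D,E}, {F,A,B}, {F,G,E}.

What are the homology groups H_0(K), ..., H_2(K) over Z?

Fix the vertex order A < B < D < E < F < G and write every simplex with vertices in increasing order. Then dim K = 2 and the simplices of K are:

  0-simplices (6): A, B, D, E, F, G
  1-simplices (12): AB, AD, AE, AF, BE, BF, BG, DE, DF, EF, EG, FG
  2-simplices (6): ABE, ABF, ADE, BFG, DEF, EFG

so the chain groups are C_0 ≅ Z^6, C_1 ≅ Z^12, C_2 ≅ Z^6.

Boundary ∂_1: C_1 → C_0 is given by ∂[p,q] = [q] − [p]. For instance
  ∂AD = D − A.
This gives a 6×12 integer matrix of rank 5; reducing to Smith normal form yields diagonal entries (1,1,1,1,1).

Boundary ∂_2: C_2 → C_1 acts by ∂[p,q,r] = [q,r] − [p,r] + [p,q]. For instance
  ∂ABE = BE − AE + AB,
  ∂EFG = FG − EG + EF.
As a 12×6 matrix over Z this has rank 6, with invariant factors (1,1,1,1,1,1).

Reading off H_k = ker ∂_k / im ∂_{k+1}:

  H_0: rank C_0 − rank ∂_1 = 6 − 5 = 1, and the invariant factors of ∂_1 are all 1, so H_0 ≅ Z.
  H_1: rank ker ∂_1 − rank ∂_2 = (12 − 5) − 6 = 1, and the invariant factors of ∂_2 are all 1, so H_1 ≅ Z.
  H_2: rank ker ∂_2 − rank ∂_3 = (6 − 6) − 0 = 0, and there is no ∂_3, so H_2 ≅ 0.

H_0 = Z,  H_1 = Z,  H_2 = 0.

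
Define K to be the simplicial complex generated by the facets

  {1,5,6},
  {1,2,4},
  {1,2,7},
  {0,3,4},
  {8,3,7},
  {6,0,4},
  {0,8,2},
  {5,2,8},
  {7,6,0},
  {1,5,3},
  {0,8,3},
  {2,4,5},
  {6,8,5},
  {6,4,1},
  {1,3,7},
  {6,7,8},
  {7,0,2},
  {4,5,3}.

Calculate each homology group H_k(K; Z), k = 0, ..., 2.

H_0 ≅ Z,  H_1 ≅ Z ⊕ Z/2,  H_2 = 0.

We work with the vertex ordering 0 < 1 < 2 < 3 < 4 < 5 < 6 < 7 < 8. The simplices of K, each written with vertices in increasing order, are:

  0-simplices (9): [0], [1], [2], [3], [4], [5], [6], [7], [8]
  1-simplices (27): (27 of them)
  2-simplices (18): [0,2,7], [0,2,8], [0,3,4], [0,3,8], [0,4,6], [0,6,7], [1,2,4], [1,2,7], [1,3,5], [1,3,7], [1,4,6], [1,5,6], [2,4,5], [2,5,8], [3,4,5], [3,7,8], [5,6,8], [6,7,8]

Hence C_0 ≅ Z^9, C_1 ≅ Z^27, C_2 ≅ Z^18.

The boundary map ∂_1: C_1 → C_0 is given by ∂[p,q] = [q] − [p].
This gives a 9×27 integer matrix of rank 8; reducing to Smith normal form yields diagonal entries (1,1,1,1,1,1,1,1).

Boundary ∂_2: C_2 → C_1 maps a triangle to the signed sum of its edges. For instance
  ∂[0,3,8] = [3,8] − [0,8] + [0,3],
  ∂[2,5,8] = [5,8] − [2,8] + [2,5].
The resulting 27×18 matrix has rank 18, and its Smith normal form has invariant factors (1,1,1,1,1,1,1,1,1,1,1,1,1,1,1,1,1,2).

From H_k ≅ ker(∂_k) / im(∂_{k+1}) we obtain:

  H_0: rank C_0 − rank ∂_1 = 9 − 8 = 1, and the invariant factors of ∂_1 are all 1, so H_0 = Z.
  H_1: rank ker ∂_1 − rank ∂_2 = (27 − 8) − 18 = 1, and ∂_2 has invariant factor 2 > 1, so H_1 = Z ⊕ Z/2.
  H_2: rank ker ∂_2 − rank ∂_3 = (18 − 18) − 0 = 0, and there is no ∂_3, so H_2 = 0.

As a check, the Euler characteristic is 9 − 27 + 18 = 0, which agrees with 1 − 1 + 0 = 0.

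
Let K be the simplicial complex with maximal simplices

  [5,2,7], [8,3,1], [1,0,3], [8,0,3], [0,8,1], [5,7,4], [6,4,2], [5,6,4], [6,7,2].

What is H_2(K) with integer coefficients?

H_2 = Z.

Order the vertices as 0 < 1 < 2 < 3 < 4 < 5 < 6 < 7 < 8. Listing each simplex with vertices in this order, K has dimension 2 with simplices:

  0-simplices (9): [0], [1], [2], [3], [4], [5], [6], [7], [8]
  1-simplices (16): [0,1], [0,3], [0,8], [1,3], [1,8], [2,4], [2,5], [2,6], [2,7], [3,8], [4,5], [4,6], [4,7], [5,6], [5,7], [6,7]
  2-simplices (9): [0,1,3], [0,1,8], [0,3,8], [1,3,8], [2,4,6], [2,5,7], [2,6,7], [4,5,6], [4,5,7]

so the chain groups are C_0 ≅ Z^9, C_1 ≅ Z^16, C_2 ≅ Z^9.

The boundary map ∂_1: C_1 → C_0 maps an edge to its endpoints' difference, ∂[p,q] = q − p.
The 9×16 boundary matrix has rank 7 and Smith normal form diag(1,1,1,1,1,1,1).

The boundary map ∂_2: C_2 → C_1 sends each 2-simplex [p,q,r] to [q,r] − [p,r] + [p,q]. For instance
  ∂[2,6,7] = [6,7] − [2,7] + [2,6],
  ∂[1,3,8] = [3,8] − [1,8] + [1,3].
This gives a 16×9 integer matrix of rank 8; reducing to Smith normal form yields diagonal entries (1,1,1,1,1,1,1,1).

Computing H_k = (kernel of ∂_k) / (image of ∂_{k+1}):

  H_2: rank ker ∂_2 − rank ∂_3 = (9 − 8) − 0 = 1, and there is no ∂_3, so H_2 = Z.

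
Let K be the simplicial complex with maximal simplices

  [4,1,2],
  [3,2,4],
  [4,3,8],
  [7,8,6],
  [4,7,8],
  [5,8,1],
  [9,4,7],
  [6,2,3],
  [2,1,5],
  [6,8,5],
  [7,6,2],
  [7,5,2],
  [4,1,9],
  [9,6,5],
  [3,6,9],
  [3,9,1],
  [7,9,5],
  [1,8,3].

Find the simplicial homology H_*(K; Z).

We work with the vertex ordering 1 < 2 < 3 < 4 < 5 < 6 < 7 < 8 < 9. The simplices of K, each written with vertices in increasing order, are:

  0-simplices (9): [1], [2], [3], [4], [5], [6], [7], [8], [9]
  1-simplices (27): (27 of them)
  2-simplices (18): [1,2,4], [1,2,5], [1,3,8], [1,3,9], [1,4,9], [1,5,8], [2,3,4], [2,3,6], [2,5,7], [2,6,7], [3,4,8], [3,6,9], [4,7,8], [4,7,9], [5,6,8], [5,6,9], [5,7,9], [6,7,8]

so the chain groups are C_0 ≅ Z^9, C_1 ≅ Z^27, C_2 ≅ Z^18.

∂_1: C_1 → C_0 sends each edge [p,q] (with p < q) to q − p. For instance
  ∂[2,5] = [5] − [2].
As a 9×27 matrix over Z this has rank 8, with invariant factors (1,1,1,1,1,1,1,1).

The boundary map ∂_2: C_2 → C_1 sends each 2-simplex [p,q,r] to [q,r] − [p,r] + [p,q]. For instance
  ∂[1,3,9] = [3,9] − [1,9] + [1,3],
  ∂[1,5,8] = [5,8] − [1,8] + [1,5].
As a 27×18 matrix over Z this has rank 18, with invariant factors (1,1,1,1,1,1,1,1,1,1,1,1,1,1,1,1,1,2).

Reading off H_k = ker ∂_k / im ∂_{k+1}:

  H_0: rank C_0 − rank ∂_1 = 9 − 8 = 1, and the invariant factors of ∂_1 are all 1, so H_0 = Z.
  H_1: rank ker ∂_1 − rank ∂_2 = (27 − 8) − 18 = 1, and ∂_2 has invariant factor 2 > 1, so H_1 = Z × Z/2.
  H_2: rank ker ∂_2 − rank ∂_3 = (18 − 18) − 0 = 0, and there is no ∂_3, so H_2 = 0.

H_0 ≅ Z,  H_1 ≅ Z × Z/2,  H_2 = 0.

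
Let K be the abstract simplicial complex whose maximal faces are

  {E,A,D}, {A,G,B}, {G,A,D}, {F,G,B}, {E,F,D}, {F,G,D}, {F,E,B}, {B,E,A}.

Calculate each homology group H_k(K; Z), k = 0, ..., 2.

H_0 ≅ Z,  H_1 = 0,  H_2 ≅ Z.

Take the total order A < B < D < E < F < G on the vertex set. Then K (dimension 2) consists of the simplices:

  0-simplices (6): A, B, D, E, F, G
  1-simplices (12): AB, AD, AE, AG, BE, BF, BG, DE, DF, DG, EF, FG
  2-simplices (8): ABE, ABG, ADE, ADG, BEF, BFG, DEF, DFG

Hence C_0 ≅ Z^6, C_1 ≅ Z^12, C_2 ≅ Z^8.

Boundary ∂_1: C_1 → C_0 sends each edge [p,q] (with p < q) to q − p. For instance
  ∂AB = B − A.
The resulting 6×12 matrix has rank 5, and its Smith normal form has invariant factors (1,1,1,1,1).

The boundary map ∂_2: C_2 → C_1 maps a triangle to the signed sum of its edges. For instance
  ∂ABE = BE − AE + AB,
  ∂ADG = DG − AG + AD.
The 12×8 boundary matrix has rank 7 and Smith normal form diag(1,1,1,1,1,1,1).

Now H_k = ker ∂_k / im ∂_{k+1}, so:

  H_0: rank C_0 − rank ∂_1 = 6 − 5 = 1, and the invariant factors of ∂_1 are all 1, so H_0 ≅ Z.
  H_1: rank ker ∂_1 − rank ∂_2 = (12 − 5) − 7 = 0, and the invariant factors of ∂_2 are all 1, so H_1 ≅ 0.
  H_2: rank ker ∂_2 − rank ∂_3 = (8 − 7) − 0 = 1, and there is no ∂_3, so H_2 ≅ Z.

As a check, the Euler characteristic is 6 − 12 + 8 = 2, which agrees with 1 − 0 + 1 = 2.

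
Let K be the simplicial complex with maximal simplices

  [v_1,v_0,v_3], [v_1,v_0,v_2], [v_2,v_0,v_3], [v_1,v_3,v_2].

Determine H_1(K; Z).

H_1 ≅ 0.

Order the vertices as v_0 < v_1 < v_2 < v_3. Listing each simplex with vertices in this order, K has dimension 2 with simplices:

  0-simplices (4): [v_0], [v_1], [v_2], [v_3]
  1-simplices (6): [v_0,v_1], [v_0,v_2], [v_0,v_3], [v_1,v_2], [v_1,v_3], [v_2,v_3]
  2-simplices (4): [v_0,v_1,v_2], [v_0,v_1,v_3], [v_0,v_2,v_3], [v_1,v_2,v_3]

so the chain groups are C_0 ≅ Z^4, C_1 ≅ Z^6, C_2 ≅ Z^4.

Boundary ∂_1: C_1 → C_0 sends each edge [p,q] (with p < q) to q − p. For instance
  ∂[v_1,v_2] = [v_2] − [v_1].
This gives a 4×6 integer matrix of rank 3; reducing to Smith normal form yields diagonal entries (1,1,1).

Boundary ∂_2: C_2 → C_1 acts by ∂[p,q,r] = [q,r] − [p,r] + [p,q]. For instance
  ∂[v_1,v_2,v_3] = [v_2,v_3] − [v_1,v_3] + [v_1,v_2],
  ∂[v_0,v_1,v_2] = [v_1,v_2] − [v_0,v_2] + [v_0,v_1].
The resulting 6×4 matrix has rank 3, and its Smith normal form has invariant factors (1,1,1).

Reading off H_k = ker ∂_k / im ∂_{k+1}:

  H_1: rank ker ∂_1 − rank ∂_2 = (6 − 3) − 3 = 0, and the invariant factors of ∂_2 are all 1, so H_1 ≅ 0.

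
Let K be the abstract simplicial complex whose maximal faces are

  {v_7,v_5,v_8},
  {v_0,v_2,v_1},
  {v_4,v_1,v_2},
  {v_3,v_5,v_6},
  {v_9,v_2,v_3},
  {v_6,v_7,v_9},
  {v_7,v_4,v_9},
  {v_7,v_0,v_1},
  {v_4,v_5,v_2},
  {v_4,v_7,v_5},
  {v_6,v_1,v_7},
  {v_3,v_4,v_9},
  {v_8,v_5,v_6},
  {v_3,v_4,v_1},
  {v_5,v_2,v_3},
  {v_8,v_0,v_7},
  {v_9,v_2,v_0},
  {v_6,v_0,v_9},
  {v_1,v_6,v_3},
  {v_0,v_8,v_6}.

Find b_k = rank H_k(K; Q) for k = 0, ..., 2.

Take the total order v_0 < v_1 < v_2 < v_3 < v_4 < v_5 < v_6 < v_7 < v_8 < v_9 on the vertex set. Then K (dimension 2) consists of the simplices:

  0-simplices (10): [v_0], [v_1], [v_2], [v_3], [v_4], [v_5], [v_6], [v_7], [v_8], [v_9]
  1-simplices (30): (30 of them)
  2-simplices (20): (20 of them)

giving chain groups C_0 ≅ Z^10, C_1 ≅ Z^30, C_2 ≅ Z^20.

Boundary ∂_1: C_1 → C_0 maps an edge to its endpoints' difference, ∂[p,q] = q − p. For instance
  ∂[v_2,v_3] = [v_3] − [v_2].
The 10×30 boundary matrix has rank 9 and Smith normal form diag(1,1,1,1,1,1,1,1,1).

Boundary ∂_2: C_2 → C_1 sends each 2-simplex [p,q,r] to [q,r] − [p,r] + [p,q]. For instance
  ∂[v_0,v_6,v_9] = [v_6,v_9] − [v_0,v_9] + [v_0,v_6],
  ∂[v_0,v_1,v_2] = [v_1,v_2] − [v_0,v_2] + [v_0,v_1].
This gives a 30×20 integer matrix of rank 20; reducing to Smith normal form yields diagonal entries (1,1,1,1,1,1,1,1,1,1,1,1,1,1,1,1,1,1,1,2).

Computing H_k = (kernel of ∂_k) / (image of ∂_{k+1}):

  H_0: rank C_0 − rank ∂_1 = 10 − 9 = 1, and the invariant factors of ∂_1 are all 1, so H_0 ≅ Z.
  H_1: rank ker ∂_1 − rank ∂_2 = (30 − 9) − 20 = 1, and ∂_2 has invariant factor 2 > 1, so H_1 ≅ Z ⊕ Z/2.
  H_2: rank ker ∂_2 − rank ∂_3 = (20 − 20) − 0 = 0, and there is no ∂_3, so H_2 ≅ 0.

Hence the Betti numbers are b_0 = 1, b_1 = 1, b_2 = 0.

b_0 = 1, b_1 = 1, b_2 = 0.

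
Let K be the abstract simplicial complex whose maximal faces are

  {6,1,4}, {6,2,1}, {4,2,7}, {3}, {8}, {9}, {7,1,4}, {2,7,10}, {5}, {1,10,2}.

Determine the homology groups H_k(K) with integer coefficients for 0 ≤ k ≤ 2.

Take the total order 1 < 2 < 3 < 4 < 5 < 6 < 7 < 8 < 9 < 10 on the vertex set. Then K (dimension 2) consists of the simplices:

  0-simplices (10): [1], [2], [3], [4], [5], [6], [7], [8], [9], [10]
  1-simplices (12): [1,2], [1,4], [1,6], [1,7], [1,10], [2,4], [2,6], [2,7], [2,10], [4,6], [4,7], [7,10]
  2-simplices (6): [1,2,6], [1,2,10], [1,4,6], [1,4,7], [2,4,7], [2,7,10]

so the chain groups are C_0 ≅ Z^10, C_1 ≅ Z^12, C_2 ≅ Z^6.

The boundary map ∂_1: C_1 → C_0 is given by ∂[p,q] = [q] − [p]. For instance
  ∂[2,6] = [6] − [2].
As a 10×12 matrix over Z this has rank 5, with invariant factors (1,1,1,1,1).

The boundary map ∂_2: C_2 → C_1 sends each 2-simplex [p,q,r] to [q,r] − [p,r] + [p,q]. For instance
  ∂[1,2,10] = [2,10] − [1,10] + [1,2],
  ∂[1,4,7] = [4,7] − [1,7] + [1,4].
The 12×6 boundary matrix has rank 6 and Smith normal form diag(1,1,1,1,1,1).

Now H_k = ker ∂_k / im ∂_{k+1}, so:

  H_0: rank C_0 − rank ∂_1 = 10 − 5 = 5, and the invariant factors of ∂_1 are all 1, so H_0 ≅ Z^5.
  H_1: rank ker ∂_1 − rank ∂_2 = (12 − 5) − 6 = 1, and the invariant factors of ∂_2 are all 1, so H_1 ≅ Z.
  H_2: rank ker ∂_2 − rank ∂_3 = (6 − 6) − 0 = 0, and there is no ∂_3, so H_2 ≅ 0.

As a check, the Euler characteristic is 10 − 12 + 6 = 4, which agrees with 5 − 1 + 0 = 4.

H_0 ≅ Z^5,  H_1 ≅ Z,  H_2 = 0.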